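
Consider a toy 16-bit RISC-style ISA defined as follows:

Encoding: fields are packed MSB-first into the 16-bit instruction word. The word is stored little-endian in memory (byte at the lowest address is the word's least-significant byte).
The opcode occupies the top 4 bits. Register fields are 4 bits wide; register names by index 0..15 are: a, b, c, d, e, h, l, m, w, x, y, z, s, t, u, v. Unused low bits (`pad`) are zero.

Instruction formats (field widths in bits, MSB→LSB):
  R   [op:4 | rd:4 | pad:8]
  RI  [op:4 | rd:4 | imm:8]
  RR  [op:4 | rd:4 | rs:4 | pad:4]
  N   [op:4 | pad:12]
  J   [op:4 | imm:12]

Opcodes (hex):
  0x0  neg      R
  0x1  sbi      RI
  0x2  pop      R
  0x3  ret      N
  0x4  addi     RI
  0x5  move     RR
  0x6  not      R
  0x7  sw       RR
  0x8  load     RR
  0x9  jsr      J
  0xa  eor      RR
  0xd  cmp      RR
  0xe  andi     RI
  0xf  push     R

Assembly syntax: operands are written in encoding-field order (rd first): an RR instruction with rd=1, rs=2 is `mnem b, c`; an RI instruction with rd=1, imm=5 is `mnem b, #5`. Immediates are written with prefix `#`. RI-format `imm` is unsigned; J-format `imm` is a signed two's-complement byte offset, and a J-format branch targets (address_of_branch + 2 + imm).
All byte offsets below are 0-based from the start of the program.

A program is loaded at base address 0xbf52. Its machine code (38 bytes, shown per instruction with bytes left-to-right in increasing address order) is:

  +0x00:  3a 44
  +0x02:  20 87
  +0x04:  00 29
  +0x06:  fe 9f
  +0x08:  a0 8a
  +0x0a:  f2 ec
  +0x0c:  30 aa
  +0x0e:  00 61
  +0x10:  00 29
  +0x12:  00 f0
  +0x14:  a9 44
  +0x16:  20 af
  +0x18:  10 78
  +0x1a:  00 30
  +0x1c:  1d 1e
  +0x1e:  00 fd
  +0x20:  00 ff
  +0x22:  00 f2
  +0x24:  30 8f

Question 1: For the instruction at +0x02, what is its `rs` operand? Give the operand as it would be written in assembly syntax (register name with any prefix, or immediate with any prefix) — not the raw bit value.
off 0x02: read 20 87 as little → 0x8720
  op=0x8720>>12=0x8 ⇒ load (RR)
  [11:8] rd=7 = m
  [7:4] rs=2 = c

c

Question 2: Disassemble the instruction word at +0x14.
off 0x14: read a9 44 as little → 0x44a9
  top 4b → 0x4 → addi [RI]
  rd: (w>>8)&0xf=0x4 → e
  imm: (w>>0)&0xff=0xa9 → #169

addi e, #169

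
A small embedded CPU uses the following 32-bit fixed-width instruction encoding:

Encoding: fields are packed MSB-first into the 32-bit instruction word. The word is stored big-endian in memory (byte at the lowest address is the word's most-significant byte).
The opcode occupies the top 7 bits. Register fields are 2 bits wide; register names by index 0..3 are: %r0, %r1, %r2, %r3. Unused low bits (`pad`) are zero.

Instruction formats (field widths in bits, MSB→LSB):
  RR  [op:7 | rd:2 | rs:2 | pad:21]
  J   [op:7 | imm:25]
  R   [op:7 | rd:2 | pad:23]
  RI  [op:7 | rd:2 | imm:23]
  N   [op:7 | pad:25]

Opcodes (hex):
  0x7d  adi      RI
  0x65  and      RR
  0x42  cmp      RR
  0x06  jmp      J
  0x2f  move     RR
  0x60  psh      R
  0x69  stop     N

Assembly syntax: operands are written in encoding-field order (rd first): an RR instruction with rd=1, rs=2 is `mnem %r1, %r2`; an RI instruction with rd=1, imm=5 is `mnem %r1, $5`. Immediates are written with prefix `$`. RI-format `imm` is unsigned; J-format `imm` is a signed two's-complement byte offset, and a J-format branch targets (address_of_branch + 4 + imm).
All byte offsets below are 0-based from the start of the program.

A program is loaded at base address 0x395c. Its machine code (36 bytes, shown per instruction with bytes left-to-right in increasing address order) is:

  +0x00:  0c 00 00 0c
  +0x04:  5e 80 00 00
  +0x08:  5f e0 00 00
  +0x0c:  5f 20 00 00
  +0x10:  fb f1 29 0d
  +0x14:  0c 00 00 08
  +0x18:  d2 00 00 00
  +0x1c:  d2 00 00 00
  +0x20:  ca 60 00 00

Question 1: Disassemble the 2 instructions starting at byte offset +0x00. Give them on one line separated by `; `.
jmp $12; move %r1, %r0

@+00  big-endian(0c 00 00 0c) = 0x0c00000c
  opcode bits[31:25]=0x6: jmp/J
  [24:0] imm=12 = $12
@+04  big-endian(5e 80 00 00) = 0x5e800000
  opcode bits[31:25]=0x2f: move/RR
  [24:23] rd=1 = %r1
  [22:21] rs=0 = %r0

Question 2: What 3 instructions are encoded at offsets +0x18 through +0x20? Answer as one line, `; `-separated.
stop; stop; and %r0, %r3

+0x18: d2 00 00 00 ⇒ word 0xd2000000 (big)
  op=0xd2000000>>25=0x69 ⇒ stop (N)
+0x1c: d2 00 00 00 ⇒ word 0xd2000000 (big)
  op=0xd2000000>>25=0x69 ⇒ stop (N)
+0x20: ca 60 00 00 ⇒ word 0xca600000 (big)
  op=0xca600000>>25=0x65 ⇒ and (RR)
  rd: (w>>23)&0x3=0x0 → %r0
  rs: (w>>21)&0x3=0x3 → %r3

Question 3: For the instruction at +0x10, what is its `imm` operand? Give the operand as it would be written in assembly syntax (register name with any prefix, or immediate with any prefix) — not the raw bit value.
off 0x10: read fb f1 29 0d as big → 0xfbf1290d
  op=0xfbf1290d>>25=0x7d ⇒ adi (RI)
  rd: (w>>23)&0x3=0x3 → %r3
  imm: (w>>0)&0x7fffff=0x71290d → $7416077

$7416077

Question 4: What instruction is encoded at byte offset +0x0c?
move %r2, %r1

off 0x0c: read 5f 20 00 00 as big → 0x5f200000
  opcode bits[31:25]=0x2f: move/RR
  [24:23] rd=2 = %r2
  [22:21] rs=1 = %r1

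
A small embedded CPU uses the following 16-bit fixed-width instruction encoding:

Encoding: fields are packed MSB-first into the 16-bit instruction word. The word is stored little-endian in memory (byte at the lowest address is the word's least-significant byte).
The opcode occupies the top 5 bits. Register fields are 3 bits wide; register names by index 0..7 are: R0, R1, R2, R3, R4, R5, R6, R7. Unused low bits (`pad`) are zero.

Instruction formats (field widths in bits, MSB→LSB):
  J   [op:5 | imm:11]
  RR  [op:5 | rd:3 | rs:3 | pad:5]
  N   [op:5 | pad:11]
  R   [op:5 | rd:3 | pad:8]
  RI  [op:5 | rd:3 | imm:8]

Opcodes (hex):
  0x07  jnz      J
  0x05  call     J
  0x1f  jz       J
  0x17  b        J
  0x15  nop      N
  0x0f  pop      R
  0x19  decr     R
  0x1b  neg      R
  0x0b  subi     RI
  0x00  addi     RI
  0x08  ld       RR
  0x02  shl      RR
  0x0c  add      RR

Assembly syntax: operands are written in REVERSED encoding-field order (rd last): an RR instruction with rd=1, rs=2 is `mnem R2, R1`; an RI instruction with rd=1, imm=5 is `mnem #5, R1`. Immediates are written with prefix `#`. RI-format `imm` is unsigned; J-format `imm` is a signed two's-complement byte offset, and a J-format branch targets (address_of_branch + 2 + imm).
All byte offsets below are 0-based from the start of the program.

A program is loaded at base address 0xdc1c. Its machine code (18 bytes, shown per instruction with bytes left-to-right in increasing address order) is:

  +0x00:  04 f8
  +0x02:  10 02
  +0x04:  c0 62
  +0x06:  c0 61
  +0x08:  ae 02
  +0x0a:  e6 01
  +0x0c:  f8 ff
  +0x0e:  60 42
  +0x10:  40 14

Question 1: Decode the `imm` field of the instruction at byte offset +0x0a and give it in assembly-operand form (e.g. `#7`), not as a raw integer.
[0a] e6 01 → 0x01e6
  top 5b → 0x0 → addi [RI]
  [10:8] rd=1 = R1
  [7:0] imm=230 = #230

#230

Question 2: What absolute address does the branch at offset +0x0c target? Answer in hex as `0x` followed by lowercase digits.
@+0c  little-endian(f8 ff) = 0xfff8
  op=0xfff8>>11=0x1f ⇒ jz (J)
  imm: (w>>0)&0x7ff=0x7f8 (s11→-8) → #-8
  target = base 0xdc1c + off 0x0c + 2 + imm -8 = 0xdc22

0xdc22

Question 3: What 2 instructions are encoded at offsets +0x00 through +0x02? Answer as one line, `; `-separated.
jz #4; addi #16, R2

[00] 04 f8 → 0xf804
  top 5b → 0x1f → jz [J]
  imm@[10:0]=0x4 ⇒ #4
[02] 10 02 → 0x0210
  top 5b → 0x0 → addi [RI]
  rd@[10:8]=0x2 ⇒ R2
  imm@[7:0]=0x10 ⇒ #16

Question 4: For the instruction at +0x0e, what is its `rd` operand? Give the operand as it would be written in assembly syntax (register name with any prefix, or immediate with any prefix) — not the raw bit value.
@+0e  little-endian(60 42) = 0x4260
  op=0x4260>>11=0x8 ⇒ ld (RR)
  [10:8] rd=2 = R2
  [7:5] rs=3 = R3

R2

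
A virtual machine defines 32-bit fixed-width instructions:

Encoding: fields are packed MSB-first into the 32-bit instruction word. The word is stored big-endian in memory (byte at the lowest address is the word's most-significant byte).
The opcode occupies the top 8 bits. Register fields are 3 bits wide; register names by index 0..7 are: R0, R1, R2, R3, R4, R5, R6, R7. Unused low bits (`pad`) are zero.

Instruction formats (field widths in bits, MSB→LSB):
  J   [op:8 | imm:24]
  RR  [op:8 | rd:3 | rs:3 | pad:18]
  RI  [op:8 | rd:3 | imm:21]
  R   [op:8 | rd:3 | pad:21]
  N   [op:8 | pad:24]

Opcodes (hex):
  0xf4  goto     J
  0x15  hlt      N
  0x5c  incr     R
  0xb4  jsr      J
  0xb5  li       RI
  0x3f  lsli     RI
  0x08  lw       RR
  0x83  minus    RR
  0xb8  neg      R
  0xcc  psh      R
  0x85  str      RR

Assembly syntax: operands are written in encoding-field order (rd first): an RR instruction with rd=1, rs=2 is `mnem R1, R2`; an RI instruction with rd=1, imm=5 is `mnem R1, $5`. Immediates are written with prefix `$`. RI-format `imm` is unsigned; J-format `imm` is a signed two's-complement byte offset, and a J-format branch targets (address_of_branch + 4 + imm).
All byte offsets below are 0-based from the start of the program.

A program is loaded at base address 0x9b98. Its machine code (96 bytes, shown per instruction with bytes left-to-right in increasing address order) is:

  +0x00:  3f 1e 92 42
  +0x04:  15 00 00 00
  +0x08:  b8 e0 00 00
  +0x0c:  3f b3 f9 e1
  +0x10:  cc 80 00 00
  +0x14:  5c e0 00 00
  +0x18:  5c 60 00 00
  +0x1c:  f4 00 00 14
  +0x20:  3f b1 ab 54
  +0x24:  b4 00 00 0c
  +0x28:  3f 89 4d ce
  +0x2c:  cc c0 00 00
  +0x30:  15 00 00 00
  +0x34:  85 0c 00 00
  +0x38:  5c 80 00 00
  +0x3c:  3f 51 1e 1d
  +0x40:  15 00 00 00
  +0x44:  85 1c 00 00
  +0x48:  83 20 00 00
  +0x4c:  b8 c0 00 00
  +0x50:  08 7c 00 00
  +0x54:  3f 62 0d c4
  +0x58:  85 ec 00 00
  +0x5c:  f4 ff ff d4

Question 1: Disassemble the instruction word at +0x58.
str R7, R3

@+58  big-endian(85 ec 00 00) = 0x85ec0000
  opcode bits[31:24]=0x85: str/RR
  rd@[23:21]=0x7 ⇒ R7
  rs@[20:18]=0x3 ⇒ R3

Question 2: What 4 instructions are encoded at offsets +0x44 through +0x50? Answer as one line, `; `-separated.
str R0, R7; minus R1, R0; neg R6; lw R3, R7

[44] 85 1c 00 00 → 0x851c0000
  opcode bits[31:24]=0x85: str/RR
  rd: (w>>21)&0x7=0x0 → R0
  rs: (w>>18)&0x7=0x7 → R7
[48] 83 20 00 00 → 0x83200000
  opcode bits[31:24]=0x83: minus/RR
  rd: (w>>21)&0x7=0x1 → R1
  rs: (w>>18)&0x7=0x0 → R0
[4c] b8 c0 00 00 → 0xb8c00000
  opcode bits[31:24]=0xb8: neg/R
  rd: (w>>21)&0x7=0x6 → R6
[50] 08 7c 00 00 → 0x087c0000
  opcode bits[31:24]=0x8: lw/RR
  rd: (w>>21)&0x7=0x3 → R3
  rs: (w>>18)&0x7=0x7 → R7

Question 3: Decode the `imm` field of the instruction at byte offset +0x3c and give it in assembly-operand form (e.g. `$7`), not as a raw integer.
$1121821

+0x3c: 3f 51 1e 1d ⇒ word 0x3f511e1d (big)
  opcode bits[31:24]=0x3f: lsli/RI
  rd@[23:21]=0x2 ⇒ R2
  imm@[20:0]=0x111e1d ⇒ $1121821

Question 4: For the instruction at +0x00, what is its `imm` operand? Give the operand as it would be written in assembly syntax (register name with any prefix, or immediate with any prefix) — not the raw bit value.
$2003522

@+00  big-endian(3f 1e 92 42) = 0x3f1e9242
  opcode bits[31:24]=0x3f: lsli/RI
  rd: (w>>21)&0x7=0x0 → R0
  imm: (w>>0)&0x1fffff=0x1e9242 → $2003522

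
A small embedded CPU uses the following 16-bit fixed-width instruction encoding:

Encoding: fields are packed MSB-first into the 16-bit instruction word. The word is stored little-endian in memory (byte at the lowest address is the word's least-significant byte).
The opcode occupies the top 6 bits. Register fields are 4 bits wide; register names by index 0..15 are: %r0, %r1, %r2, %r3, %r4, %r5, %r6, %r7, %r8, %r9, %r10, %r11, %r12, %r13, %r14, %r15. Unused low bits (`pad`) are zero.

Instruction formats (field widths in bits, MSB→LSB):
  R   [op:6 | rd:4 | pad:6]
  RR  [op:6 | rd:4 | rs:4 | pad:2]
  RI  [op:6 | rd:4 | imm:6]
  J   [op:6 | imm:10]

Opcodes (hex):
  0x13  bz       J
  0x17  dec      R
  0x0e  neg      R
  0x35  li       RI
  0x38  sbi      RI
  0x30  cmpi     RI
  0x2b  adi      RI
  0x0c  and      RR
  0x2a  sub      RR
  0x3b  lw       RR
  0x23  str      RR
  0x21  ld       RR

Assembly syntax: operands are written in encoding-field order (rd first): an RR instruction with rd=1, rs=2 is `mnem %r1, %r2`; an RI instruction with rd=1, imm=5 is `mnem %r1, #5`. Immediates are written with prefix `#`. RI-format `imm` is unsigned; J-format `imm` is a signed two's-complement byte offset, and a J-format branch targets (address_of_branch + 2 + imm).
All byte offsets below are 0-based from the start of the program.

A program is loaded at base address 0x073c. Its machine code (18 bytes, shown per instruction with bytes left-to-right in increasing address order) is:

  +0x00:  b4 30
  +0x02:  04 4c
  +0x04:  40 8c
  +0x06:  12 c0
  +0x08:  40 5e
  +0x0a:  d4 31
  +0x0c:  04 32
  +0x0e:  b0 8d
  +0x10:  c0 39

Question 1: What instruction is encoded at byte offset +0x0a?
[0a] d4 31 → 0x31d4
  opcode bits[15:10]=0xc: and/RR
  [9:6] rd=7 = %r7
  [5:2] rs=5 = %r5

and %r7, %r5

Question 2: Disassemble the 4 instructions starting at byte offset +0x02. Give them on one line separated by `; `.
+0x02: 04 4c ⇒ word 0x4c04 (little)
  op=0x4c04>>10=0x13 ⇒ bz (J)
  imm@[9:0]=0x4 ⇒ #4
+0x04: 40 8c ⇒ word 0x8c40 (little)
  op=0x8c40>>10=0x23 ⇒ str (RR)
  rd@[9:6]=0x1 ⇒ %r1
  rs@[5:2]=0x0 ⇒ %r0
+0x06: 12 c0 ⇒ word 0xc012 (little)
  op=0xc012>>10=0x30 ⇒ cmpi (RI)
  rd@[9:6]=0x0 ⇒ %r0
  imm@[5:0]=0x12 ⇒ #18
+0x08: 40 5e ⇒ word 0x5e40 (little)
  op=0x5e40>>10=0x17 ⇒ dec (R)
  rd@[9:6]=0x9 ⇒ %r9

bz #4; str %r1, %r0; cmpi %r0, #18; dec %r9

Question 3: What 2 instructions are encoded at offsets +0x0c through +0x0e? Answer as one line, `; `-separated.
+0x0c: 04 32 ⇒ word 0x3204 (little)
  opcode bits[15:10]=0xc: and/RR
  [9:6] rd=8 = %r8
  [5:2] rs=1 = %r1
+0x0e: b0 8d ⇒ word 0x8db0 (little)
  opcode bits[15:10]=0x23: str/RR
  [9:6] rd=6 = %r6
  [5:2] rs=12 = %r12

and %r8, %r1; str %r6, %r12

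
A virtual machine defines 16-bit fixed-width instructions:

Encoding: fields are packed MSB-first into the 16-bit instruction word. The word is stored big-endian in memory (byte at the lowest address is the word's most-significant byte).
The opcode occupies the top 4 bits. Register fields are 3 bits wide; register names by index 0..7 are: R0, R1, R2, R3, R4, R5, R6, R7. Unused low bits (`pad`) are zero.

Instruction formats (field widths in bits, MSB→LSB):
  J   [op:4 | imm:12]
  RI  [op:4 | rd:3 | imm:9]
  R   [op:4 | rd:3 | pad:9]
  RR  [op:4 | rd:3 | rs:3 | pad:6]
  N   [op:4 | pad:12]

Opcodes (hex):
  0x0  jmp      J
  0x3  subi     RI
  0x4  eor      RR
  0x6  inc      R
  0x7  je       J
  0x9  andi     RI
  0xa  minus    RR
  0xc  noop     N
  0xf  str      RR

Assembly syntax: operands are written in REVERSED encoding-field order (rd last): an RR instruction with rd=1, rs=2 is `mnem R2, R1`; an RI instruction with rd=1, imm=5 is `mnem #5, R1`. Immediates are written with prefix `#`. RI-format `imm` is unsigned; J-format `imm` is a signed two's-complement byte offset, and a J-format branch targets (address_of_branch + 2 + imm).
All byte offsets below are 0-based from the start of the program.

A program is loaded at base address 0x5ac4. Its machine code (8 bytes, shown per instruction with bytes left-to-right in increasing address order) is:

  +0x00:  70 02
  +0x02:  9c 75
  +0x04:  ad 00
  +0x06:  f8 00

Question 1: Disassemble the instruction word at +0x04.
minus R4, R6

+0x04: ad 00 ⇒ word 0xad00 (big)
  top 4b → 0xa → minus [RR]
  rd: (w>>9)&0x7=0x6 → R6
  rs: (w>>6)&0x7=0x4 → R4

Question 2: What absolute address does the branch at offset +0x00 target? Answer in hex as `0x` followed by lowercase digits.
0x5ac8

off 0x00: read 70 02 as big → 0x7002
  top 4b → 0x7 → je [J]
  [11:0] imm=2 = #2
  target = base 0x5ac4 + off 0x00 + 2 + imm 2 = 0x5ac8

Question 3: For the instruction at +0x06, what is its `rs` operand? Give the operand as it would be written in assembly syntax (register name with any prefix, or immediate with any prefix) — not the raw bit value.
+0x06: f8 00 ⇒ word 0xf800 (big)
  opcode bits[15:12]=0xf: str/RR
  rd@[11:9]=0x4 ⇒ R4
  rs@[8:6]=0x0 ⇒ R0

R0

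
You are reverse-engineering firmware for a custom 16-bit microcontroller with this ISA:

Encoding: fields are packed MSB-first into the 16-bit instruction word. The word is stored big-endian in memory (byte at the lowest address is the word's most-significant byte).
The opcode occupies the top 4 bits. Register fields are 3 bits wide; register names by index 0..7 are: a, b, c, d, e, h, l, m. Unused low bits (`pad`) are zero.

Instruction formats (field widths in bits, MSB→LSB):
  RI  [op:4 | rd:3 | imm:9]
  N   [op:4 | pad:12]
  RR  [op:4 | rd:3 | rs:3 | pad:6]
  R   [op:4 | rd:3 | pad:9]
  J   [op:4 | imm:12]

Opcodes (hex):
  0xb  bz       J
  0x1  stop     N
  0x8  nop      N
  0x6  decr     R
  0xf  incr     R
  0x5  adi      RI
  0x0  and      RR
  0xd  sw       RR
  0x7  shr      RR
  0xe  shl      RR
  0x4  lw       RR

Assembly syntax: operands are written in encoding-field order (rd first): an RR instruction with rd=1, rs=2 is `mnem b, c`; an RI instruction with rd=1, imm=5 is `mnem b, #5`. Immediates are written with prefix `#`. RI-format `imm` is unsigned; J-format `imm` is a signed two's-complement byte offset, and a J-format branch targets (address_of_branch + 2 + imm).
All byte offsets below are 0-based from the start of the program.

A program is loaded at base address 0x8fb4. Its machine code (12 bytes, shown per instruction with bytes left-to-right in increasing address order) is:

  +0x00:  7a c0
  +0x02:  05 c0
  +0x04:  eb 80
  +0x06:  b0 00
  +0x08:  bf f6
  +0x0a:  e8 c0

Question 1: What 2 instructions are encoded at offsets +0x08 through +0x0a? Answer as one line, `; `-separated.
bz #-10; shl e, d

off 0x08: read bf f6 as big → 0xbff6
  opcode bits[15:12]=0xb: bz/J
  [11:0] imm=4086 (s12→-10) = #-10
off 0x0a: read e8 c0 as big → 0xe8c0
  opcode bits[15:12]=0xe: shl/RR
  [11:9] rd=4 = e
  [8:6] rs=3 = d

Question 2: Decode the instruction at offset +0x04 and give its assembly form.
[04] eb 80 → 0xeb80
  opcode bits[15:12]=0xe: shl/RR
  rd@[11:9]=0x5 ⇒ h
  rs@[8:6]=0x6 ⇒ l

shl h, l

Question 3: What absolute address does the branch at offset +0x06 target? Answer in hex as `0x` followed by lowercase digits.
0x8fbc

[06] b0 00 → 0xb000
  op=0xb000>>12=0xb ⇒ bz (J)
  [11:0] imm=0 = #0
  target = base 0x8fb4 + off 0x06 + 2 + imm 0 = 0x8fbc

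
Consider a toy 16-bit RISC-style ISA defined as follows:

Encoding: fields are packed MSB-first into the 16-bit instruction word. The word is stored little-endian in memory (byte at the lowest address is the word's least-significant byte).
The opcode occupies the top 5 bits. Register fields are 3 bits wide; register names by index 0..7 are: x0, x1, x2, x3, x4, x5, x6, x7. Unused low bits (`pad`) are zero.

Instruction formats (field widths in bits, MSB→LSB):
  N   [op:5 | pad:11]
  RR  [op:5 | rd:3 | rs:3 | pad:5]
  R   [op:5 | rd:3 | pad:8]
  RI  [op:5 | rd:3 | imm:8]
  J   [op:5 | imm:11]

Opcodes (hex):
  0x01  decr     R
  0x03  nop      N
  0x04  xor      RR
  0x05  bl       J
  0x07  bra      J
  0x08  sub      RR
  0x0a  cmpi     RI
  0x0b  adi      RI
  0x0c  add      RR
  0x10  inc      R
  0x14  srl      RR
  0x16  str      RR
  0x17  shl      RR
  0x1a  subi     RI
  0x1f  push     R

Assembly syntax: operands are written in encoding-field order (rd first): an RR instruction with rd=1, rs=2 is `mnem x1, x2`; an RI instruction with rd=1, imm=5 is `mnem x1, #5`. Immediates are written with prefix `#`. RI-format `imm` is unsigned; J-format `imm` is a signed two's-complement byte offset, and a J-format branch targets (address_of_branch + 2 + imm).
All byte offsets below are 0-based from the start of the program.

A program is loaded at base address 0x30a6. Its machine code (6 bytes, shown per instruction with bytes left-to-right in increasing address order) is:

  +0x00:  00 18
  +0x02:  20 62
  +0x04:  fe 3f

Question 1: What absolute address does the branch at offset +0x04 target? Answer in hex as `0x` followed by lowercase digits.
@+04  little-endian(fe 3f) = 0x3ffe
  op=0x3ffe>>11=0x7 ⇒ bra (J)
  [10:0] imm=2046 (s11→-2) = #-2
  target = base 0x30a6 + off 0x04 + 2 + imm -2 = 0x30aa

0x30aa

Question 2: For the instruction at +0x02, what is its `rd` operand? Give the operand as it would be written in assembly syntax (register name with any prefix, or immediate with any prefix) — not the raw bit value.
x2

+0x02: 20 62 ⇒ word 0x6220 (little)
  op=0x6220>>11=0xc ⇒ add (RR)
  rd@[10:8]=0x2 ⇒ x2
  rs@[7:5]=0x1 ⇒ x1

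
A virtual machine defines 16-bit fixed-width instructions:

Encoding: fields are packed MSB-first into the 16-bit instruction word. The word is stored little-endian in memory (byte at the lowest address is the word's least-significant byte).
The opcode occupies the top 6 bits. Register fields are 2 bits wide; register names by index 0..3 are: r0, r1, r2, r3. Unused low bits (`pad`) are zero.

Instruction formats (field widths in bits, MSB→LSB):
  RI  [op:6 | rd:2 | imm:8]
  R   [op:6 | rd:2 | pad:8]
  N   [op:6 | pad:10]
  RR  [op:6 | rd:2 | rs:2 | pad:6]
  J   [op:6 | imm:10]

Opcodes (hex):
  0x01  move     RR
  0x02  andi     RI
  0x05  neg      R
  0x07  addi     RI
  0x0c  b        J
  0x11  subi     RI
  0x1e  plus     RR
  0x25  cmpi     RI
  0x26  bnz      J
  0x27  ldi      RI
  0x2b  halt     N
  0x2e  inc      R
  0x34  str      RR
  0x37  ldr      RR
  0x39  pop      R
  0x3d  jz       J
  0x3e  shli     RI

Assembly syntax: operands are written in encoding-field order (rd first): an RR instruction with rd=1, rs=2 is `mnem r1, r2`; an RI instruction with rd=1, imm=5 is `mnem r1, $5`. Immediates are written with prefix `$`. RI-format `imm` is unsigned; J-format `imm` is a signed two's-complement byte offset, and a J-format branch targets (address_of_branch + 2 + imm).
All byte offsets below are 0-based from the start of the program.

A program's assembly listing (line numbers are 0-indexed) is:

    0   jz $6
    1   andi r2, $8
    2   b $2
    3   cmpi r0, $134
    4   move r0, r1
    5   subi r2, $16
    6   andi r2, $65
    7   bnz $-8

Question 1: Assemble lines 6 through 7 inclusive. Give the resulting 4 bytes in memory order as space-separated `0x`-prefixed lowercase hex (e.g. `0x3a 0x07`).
0x41 0x0a 0xf8 0x9b

line 6 (andi): pack op=0x2:6|rd=2:2|imm=65:8 = 0x0a41; little→ 41 0a
line 7 (bnz): pack op=0x26:6|imm=-8:10 = 0x9bf8; little→ f8 9b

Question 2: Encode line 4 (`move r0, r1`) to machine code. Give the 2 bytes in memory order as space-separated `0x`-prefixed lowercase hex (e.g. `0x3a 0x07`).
L4: move op=0x1:6|rd=0:2|rs=1:2|pad=0:6 ⇒ 0x0440 ⇒ little 40 04

0x40 0x04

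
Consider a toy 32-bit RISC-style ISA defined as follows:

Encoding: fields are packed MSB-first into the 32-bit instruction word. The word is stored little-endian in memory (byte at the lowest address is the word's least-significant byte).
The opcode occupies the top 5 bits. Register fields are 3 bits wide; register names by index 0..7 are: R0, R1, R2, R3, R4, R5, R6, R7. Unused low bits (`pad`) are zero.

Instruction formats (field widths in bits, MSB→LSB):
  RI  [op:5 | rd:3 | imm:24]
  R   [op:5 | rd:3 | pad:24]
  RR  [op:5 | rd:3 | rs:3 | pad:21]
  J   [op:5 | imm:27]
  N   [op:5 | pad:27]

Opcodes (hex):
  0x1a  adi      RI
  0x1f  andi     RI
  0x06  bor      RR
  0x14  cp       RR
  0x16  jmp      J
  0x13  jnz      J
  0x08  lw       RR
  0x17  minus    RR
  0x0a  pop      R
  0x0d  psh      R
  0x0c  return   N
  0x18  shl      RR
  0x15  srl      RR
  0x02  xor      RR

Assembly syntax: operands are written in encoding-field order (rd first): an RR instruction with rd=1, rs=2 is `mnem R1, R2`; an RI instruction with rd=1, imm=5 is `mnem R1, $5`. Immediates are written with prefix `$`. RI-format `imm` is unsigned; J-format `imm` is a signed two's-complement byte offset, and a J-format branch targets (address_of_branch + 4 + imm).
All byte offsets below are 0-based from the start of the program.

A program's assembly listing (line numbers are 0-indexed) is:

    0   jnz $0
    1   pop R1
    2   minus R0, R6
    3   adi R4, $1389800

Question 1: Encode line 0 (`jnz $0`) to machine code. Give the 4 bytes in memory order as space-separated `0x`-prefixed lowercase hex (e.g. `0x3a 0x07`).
0x00 0x00 0x00 0x98

line 0 (jnz): pack op=0x13:5|imm=0:27 = 0x98000000; little→ 00 00 00 98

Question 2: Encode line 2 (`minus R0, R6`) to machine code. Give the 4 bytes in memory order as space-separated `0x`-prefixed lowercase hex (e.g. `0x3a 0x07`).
line 2 (minus): pack op=0x17:5|rd=0:3|rs=6:3|pad=0:21 = 0xb8c00000; little→ 00 00 c0 b8

0x00 0x00 0xc0 0xb8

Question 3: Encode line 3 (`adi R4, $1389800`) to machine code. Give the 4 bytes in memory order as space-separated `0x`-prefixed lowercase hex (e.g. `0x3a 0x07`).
0xe8 0x34 0x15 0xd4

line 3 (adi): pack op=0x1a:5|rd=4:3|imm=1389800:24 = 0xd41534e8; little→ e8 34 15 d4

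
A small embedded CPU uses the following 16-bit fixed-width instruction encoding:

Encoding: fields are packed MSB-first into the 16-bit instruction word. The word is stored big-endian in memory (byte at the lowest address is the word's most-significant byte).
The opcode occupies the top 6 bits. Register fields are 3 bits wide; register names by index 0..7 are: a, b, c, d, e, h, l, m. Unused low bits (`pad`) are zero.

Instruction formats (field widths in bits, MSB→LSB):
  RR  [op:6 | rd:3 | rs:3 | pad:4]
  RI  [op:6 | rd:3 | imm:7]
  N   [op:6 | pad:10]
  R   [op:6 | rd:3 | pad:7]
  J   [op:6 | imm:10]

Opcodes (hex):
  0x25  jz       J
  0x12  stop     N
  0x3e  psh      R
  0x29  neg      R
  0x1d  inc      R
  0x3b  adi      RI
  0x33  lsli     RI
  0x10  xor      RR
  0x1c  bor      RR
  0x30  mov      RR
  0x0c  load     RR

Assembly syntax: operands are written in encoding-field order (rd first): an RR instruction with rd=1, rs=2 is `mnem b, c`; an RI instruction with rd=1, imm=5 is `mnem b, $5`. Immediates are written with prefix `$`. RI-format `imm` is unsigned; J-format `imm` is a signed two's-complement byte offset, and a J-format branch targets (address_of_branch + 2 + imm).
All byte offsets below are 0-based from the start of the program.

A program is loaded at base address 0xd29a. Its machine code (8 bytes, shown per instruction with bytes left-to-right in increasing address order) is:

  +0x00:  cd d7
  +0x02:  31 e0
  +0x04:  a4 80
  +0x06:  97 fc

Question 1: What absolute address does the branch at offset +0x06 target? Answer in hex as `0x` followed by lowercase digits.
0xd29e

off 0x06: read 97 fc as big → 0x97fc
  top 6b → 0x25 → jz [J]
  imm@[9:0]=0x3fc (s10→-4) ⇒ $-4
  target = base 0xd29a + off 0x06 + 2 + imm -4 = 0xd29e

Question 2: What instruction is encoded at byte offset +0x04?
@+04  big-endian(a4 80) = 0xa480
  opcode bits[15:10]=0x29: neg/R
  [9:7] rd=1 = b

neg b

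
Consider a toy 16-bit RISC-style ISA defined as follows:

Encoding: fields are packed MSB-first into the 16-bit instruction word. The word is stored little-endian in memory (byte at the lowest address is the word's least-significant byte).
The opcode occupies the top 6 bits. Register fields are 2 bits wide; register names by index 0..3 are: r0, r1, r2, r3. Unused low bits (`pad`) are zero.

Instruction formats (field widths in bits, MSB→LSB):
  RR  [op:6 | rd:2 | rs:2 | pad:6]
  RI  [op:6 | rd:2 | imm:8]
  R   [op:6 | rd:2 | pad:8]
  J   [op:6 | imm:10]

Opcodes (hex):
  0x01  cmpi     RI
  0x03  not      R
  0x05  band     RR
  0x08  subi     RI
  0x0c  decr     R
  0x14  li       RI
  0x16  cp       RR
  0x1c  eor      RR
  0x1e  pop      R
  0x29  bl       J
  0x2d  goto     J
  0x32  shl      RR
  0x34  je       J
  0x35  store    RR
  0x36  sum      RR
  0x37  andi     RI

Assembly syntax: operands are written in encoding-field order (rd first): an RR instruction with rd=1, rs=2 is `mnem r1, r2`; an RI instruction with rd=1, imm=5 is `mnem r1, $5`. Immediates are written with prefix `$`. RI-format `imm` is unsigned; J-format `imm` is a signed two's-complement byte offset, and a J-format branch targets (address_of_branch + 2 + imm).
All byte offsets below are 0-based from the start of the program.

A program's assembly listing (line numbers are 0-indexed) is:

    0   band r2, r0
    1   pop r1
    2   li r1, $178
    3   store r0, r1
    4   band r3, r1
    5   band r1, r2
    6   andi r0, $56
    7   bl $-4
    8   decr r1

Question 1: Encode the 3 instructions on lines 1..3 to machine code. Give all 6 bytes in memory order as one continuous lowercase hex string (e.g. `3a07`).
1. pop fields op=0x1e:6|rd=1:2|pad=0:8 → word 7900h → 00 79
2. li fields op=0x14:6|rd=1:2|imm=178:8 → word 51b2h → b2 51
3. store fields op=0x35:6|rd=0:2|rs=1:2|pad=0:6 → word d440h → 40 d4

0079b25140d4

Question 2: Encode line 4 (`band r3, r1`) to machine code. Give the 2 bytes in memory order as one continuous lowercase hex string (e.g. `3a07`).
4. band fields op=0x5:6|rd=3:2|rs=1:2|pad=0:6 → word 1740h → 40 17

4017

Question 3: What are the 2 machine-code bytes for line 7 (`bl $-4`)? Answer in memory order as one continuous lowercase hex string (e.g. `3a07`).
line 7 (bl): pack op=0x29:6|imm=-4:10 = 0xa7fc; little→ fc a7

fca7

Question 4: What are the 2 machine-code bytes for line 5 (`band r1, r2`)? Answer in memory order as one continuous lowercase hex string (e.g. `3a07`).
8015

line 5 (band): pack op=0x5:6|rd=1:2|rs=2:2|pad=0:6 = 0x1580; little→ 80 15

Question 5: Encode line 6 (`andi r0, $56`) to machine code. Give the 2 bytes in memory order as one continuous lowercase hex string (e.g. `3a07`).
line 6 (andi): pack op=0x37:6|rd=0:2|imm=56:8 = 0xdc38; little→ 38 dc

38dc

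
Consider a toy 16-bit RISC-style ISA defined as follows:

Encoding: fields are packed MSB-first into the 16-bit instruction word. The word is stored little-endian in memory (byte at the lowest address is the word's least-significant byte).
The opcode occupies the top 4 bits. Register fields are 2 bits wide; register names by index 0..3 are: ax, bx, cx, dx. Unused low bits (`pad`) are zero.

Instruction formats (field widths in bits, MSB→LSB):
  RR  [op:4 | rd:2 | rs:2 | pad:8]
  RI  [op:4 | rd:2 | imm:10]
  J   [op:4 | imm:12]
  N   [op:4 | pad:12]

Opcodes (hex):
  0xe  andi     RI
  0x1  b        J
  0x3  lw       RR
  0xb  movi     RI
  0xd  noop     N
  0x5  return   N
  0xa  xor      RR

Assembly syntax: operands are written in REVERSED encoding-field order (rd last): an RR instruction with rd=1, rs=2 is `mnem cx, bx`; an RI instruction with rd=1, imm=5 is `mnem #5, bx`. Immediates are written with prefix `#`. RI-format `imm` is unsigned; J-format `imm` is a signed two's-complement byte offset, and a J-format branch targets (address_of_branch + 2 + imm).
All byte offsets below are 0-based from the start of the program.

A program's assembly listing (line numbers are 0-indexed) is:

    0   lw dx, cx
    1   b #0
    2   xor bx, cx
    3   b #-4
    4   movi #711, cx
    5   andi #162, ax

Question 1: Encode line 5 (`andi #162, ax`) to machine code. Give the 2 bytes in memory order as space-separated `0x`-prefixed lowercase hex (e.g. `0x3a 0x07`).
L5: andi op=0xe:4|rd=0:2|imm=162:10 ⇒ 0xe0a2 ⇒ little a2 e0

0xa2 0xe0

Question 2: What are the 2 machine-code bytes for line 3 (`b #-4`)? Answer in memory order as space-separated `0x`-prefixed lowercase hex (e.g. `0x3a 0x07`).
0xfc 0x1f

L3: b op=0x1:4|imm=-4:12 ⇒ 0x1ffc ⇒ little fc 1f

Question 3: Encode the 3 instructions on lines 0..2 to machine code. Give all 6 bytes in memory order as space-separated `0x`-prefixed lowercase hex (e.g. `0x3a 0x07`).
0x00 0x3b 0x00 0x10 0x00 0xa9

L0: lw op=0x3:4|rd=2:2|rs=3:2|pad=0:8 ⇒ 0x3b00 ⇒ little 00 3b
L1: b op=0x1:4|imm=0:12 ⇒ 0x1000 ⇒ little 00 10
L2: xor op=0xa:4|rd=2:2|rs=1:2|pad=0:8 ⇒ 0xa900 ⇒ little 00 a9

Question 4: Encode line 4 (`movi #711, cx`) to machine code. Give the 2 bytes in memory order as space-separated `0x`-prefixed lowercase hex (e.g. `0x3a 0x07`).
L4: movi op=0xb:4|rd=2:2|imm=711:10 ⇒ 0xbac7 ⇒ little c7 ba

0xc7 0xba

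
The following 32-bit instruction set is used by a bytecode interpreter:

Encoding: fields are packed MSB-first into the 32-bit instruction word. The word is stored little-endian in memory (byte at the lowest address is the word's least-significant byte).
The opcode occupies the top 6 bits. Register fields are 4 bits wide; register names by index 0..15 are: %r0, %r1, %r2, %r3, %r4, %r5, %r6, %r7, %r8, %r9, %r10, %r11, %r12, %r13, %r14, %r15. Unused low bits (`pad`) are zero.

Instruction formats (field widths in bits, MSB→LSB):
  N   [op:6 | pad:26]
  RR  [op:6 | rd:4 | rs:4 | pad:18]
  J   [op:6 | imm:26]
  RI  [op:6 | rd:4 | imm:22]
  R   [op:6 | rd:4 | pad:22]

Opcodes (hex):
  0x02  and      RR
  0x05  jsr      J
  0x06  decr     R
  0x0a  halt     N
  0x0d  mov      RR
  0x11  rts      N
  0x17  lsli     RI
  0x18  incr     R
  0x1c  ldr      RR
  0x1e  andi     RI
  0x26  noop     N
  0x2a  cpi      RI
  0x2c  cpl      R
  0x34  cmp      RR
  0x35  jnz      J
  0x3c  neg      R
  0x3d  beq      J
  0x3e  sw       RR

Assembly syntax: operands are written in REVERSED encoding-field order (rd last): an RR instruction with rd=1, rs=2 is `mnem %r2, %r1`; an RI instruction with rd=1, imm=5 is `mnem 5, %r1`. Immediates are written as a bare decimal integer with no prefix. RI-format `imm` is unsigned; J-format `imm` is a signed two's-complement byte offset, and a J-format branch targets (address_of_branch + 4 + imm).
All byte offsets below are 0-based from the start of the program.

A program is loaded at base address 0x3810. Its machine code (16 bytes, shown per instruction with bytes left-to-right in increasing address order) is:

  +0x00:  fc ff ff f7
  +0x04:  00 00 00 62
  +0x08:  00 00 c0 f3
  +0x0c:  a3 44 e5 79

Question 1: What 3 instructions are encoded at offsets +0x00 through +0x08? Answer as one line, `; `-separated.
beq -4; incr %r8; neg %r15

@+00  little-endian(fc ff ff f7) = 0xf7fffffc
  op=0xf7fffffc>>26=0x3d ⇒ beq (J)
  [25:0] imm=67108860 (s26→-4) = -4
@+04  little-endian(00 00 00 62) = 0x62000000
  op=0x62000000>>26=0x18 ⇒ incr (R)
  [25:22] rd=8 = %r8
@+08  little-endian(00 00 c0 f3) = 0xf3c00000
  op=0xf3c00000>>26=0x3c ⇒ neg (R)
  [25:22] rd=15 = %r15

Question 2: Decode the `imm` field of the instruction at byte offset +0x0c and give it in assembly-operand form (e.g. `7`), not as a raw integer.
[0c] a3 44 e5 79 → 0x79e544a3
  opcode bits[31:26]=0x1e: andi/RI
  [25:22] rd=7 = %r7
  [21:0] imm=2442403 = 2442403

2442403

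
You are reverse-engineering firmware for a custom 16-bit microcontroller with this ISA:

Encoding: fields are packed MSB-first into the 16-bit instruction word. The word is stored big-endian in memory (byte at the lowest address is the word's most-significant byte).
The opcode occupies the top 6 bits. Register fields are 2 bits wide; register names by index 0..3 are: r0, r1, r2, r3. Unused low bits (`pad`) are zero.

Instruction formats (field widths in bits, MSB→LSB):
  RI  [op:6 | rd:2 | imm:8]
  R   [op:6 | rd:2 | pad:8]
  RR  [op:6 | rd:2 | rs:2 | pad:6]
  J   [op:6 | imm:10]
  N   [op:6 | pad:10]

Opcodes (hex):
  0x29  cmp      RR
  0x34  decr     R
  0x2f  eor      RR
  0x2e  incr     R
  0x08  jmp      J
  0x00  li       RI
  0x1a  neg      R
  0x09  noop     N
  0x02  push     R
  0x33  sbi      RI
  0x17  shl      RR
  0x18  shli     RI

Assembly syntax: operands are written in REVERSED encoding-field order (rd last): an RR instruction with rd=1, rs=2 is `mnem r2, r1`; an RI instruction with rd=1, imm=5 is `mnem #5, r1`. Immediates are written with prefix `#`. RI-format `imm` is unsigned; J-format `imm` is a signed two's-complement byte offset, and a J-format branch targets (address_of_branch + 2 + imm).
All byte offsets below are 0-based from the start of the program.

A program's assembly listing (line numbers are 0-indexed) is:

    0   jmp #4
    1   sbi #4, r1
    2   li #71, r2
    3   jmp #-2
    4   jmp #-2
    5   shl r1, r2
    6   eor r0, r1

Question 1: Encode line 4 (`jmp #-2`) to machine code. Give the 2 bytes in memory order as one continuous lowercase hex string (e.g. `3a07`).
line 4 (jmp): pack op=0x8:6|imm=-2:10 = 0x23fe; big→ 23 fe

23fe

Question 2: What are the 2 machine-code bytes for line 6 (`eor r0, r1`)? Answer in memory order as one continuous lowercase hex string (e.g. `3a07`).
L6: eor op=0x2f:6|rd=1:2|rs=0:2|pad=0:6 ⇒ 0xbd00 ⇒ big bd 00

bd00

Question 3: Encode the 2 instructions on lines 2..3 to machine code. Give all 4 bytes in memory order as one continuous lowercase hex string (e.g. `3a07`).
024723fe

line 2 (li): pack op=0x0:6|rd=2:2|imm=71:8 = 0x0247; big→ 02 47
line 3 (jmp): pack op=0x8:6|imm=-2:10 = 0x23fe; big→ 23 fe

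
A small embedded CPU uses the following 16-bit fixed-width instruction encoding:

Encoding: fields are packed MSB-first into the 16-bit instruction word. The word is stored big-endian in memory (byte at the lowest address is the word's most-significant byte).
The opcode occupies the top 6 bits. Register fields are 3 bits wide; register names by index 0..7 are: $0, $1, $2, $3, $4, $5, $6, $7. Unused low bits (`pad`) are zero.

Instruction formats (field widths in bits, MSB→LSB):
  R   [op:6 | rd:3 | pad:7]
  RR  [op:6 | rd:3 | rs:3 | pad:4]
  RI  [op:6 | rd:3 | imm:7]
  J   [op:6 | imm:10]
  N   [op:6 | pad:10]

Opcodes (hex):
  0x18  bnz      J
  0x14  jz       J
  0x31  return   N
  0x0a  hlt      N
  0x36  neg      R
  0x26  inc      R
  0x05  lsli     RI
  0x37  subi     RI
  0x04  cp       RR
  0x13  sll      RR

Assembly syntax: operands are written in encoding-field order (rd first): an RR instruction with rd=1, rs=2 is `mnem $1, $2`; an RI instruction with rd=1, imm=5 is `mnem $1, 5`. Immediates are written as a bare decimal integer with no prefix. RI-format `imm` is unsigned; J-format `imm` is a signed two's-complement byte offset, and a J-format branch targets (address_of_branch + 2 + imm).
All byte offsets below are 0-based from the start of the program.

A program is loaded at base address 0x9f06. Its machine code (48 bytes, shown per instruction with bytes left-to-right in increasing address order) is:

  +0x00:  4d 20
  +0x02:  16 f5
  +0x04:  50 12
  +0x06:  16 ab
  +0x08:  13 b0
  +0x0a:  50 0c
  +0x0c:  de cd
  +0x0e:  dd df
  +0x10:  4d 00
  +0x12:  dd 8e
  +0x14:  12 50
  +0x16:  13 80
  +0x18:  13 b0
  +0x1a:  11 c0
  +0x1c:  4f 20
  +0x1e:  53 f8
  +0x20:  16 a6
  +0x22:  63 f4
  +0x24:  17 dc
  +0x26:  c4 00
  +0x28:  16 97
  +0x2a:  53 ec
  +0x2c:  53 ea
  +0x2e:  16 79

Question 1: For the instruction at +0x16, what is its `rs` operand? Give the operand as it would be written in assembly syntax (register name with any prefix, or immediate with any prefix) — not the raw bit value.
$0

+0x16: 13 80 ⇒ word 0x1380 (big)
  opcode bits[15:10]=0x4: cp/RR
  rd@[9:7]=0x7 ⇒ $7
  rs@[6:4]=0x0 ⇒ $0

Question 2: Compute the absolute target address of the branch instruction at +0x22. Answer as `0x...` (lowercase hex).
0x9f1e

[22] 63 f4 → 0x63f4
  op=0x63f4>>10=0x18 ⇒ bnz (J)
  [9:0] imm=1012 (s10→-12) = -12
  target = base 0x9f06 + off 0x22 + 2 + imm -12 = 0x9f1e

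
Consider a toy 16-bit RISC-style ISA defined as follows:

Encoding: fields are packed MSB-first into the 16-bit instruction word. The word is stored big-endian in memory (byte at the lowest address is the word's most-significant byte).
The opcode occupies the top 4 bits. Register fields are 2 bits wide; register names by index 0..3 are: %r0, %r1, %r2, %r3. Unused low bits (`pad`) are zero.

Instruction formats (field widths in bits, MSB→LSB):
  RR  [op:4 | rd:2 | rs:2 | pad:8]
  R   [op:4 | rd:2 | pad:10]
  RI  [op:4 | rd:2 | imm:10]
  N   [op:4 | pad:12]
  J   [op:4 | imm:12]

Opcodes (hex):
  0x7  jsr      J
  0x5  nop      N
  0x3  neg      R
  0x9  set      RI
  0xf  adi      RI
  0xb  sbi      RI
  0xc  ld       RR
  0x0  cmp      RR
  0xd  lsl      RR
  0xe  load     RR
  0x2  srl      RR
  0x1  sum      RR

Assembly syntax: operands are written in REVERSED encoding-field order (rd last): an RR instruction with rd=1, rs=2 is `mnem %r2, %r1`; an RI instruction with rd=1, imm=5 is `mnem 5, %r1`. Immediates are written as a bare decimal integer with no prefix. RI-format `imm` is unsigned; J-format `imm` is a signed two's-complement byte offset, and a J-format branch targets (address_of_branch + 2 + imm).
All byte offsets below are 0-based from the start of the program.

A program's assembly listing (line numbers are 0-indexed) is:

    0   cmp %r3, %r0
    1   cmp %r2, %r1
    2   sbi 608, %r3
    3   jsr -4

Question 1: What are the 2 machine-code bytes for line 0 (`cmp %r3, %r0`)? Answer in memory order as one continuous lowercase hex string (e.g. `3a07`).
0300

line 0 (cmp): pack op=0x0:4|rd=0:2|rs=3:2|pad=0:8 = 0x0300; big→ 03 00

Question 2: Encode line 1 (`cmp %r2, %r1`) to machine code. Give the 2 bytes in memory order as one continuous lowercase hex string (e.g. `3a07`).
L1: cmp op=0x0:4|rd=1:2|rs=2:2|pad=0:8 ⇒ 0x0600 ⇒ big 06 00

0600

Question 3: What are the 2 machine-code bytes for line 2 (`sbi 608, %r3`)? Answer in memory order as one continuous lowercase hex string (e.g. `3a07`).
be60

L2: sbi op=0xb:4|rd=3:2|imm=608:10 ⇒ 0xbe60 ⇒ big be 60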